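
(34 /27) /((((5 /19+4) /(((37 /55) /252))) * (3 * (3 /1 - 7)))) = -11951 /181870920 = -0.00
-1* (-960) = 960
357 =357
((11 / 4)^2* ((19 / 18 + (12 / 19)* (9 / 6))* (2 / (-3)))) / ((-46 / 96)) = 82885 / 3933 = 21.07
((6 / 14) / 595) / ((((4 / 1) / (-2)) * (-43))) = 3 / 358190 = 0.00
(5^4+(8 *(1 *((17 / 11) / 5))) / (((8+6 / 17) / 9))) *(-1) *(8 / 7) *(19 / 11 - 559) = 399748.78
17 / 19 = 0.89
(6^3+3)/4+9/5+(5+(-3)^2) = 1411/20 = 70.55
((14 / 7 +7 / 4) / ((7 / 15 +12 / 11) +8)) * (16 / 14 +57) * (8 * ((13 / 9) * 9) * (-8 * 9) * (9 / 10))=-1697141160 / 11039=-153740.48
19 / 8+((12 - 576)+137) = -3397 / 8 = -424.62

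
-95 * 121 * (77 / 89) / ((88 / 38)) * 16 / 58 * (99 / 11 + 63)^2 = -15850961280 / 2581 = -6141403.05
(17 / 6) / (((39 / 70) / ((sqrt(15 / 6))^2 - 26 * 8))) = -81515 / 78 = -1045.06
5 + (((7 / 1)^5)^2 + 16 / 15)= 4237128826 / 15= 282475255.07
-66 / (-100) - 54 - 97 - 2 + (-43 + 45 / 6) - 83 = -6771 / 25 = -270.84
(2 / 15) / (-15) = -2 / 225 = -0.01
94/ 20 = 47/ 10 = 4.70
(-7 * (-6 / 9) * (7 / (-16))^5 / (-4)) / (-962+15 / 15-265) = -117649 / 7713325056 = -0.00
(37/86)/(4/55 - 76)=-2035/359136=-0.01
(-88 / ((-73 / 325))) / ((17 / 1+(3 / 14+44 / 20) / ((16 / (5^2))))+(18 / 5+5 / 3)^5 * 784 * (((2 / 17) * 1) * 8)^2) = 1405944540000000 / 10098702273306506267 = 0.00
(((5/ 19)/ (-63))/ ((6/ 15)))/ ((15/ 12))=-10/ 1197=-0.01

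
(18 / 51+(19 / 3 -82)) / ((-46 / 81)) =4509 / 34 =132.62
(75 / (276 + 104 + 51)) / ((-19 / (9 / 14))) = -675 / 114646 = -0.01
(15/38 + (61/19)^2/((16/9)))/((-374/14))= -250383/1080112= -0.23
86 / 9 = 9.56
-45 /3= -15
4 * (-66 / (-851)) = 264 / 851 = 0.31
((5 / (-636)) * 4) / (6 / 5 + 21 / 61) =-1525 / 74889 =-0.02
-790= -790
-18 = -18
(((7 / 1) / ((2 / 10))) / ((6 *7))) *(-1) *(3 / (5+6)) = -0.23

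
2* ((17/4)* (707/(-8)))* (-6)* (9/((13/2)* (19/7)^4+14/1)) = 779155713/7045604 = 110.59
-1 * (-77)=77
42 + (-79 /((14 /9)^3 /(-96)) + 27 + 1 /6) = 4288897 /2058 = 2084.01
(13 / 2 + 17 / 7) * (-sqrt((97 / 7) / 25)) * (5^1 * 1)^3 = -830.92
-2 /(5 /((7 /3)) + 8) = -14 /71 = -0.20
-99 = -99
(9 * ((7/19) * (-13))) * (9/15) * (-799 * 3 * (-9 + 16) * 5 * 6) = 247356018/19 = 13018737.79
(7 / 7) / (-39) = -1 / 39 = -0.03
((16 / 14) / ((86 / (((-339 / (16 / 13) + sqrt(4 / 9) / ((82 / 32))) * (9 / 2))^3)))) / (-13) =4288219810549888023 / 2209283055616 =1941000.63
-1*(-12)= 12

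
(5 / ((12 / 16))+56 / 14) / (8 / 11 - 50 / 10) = -352 / 141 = -2.50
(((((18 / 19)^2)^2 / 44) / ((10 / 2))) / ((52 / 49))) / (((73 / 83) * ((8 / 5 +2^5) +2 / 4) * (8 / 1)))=26683587 / 1855614133516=0.00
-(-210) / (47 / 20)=4200 / 47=89.36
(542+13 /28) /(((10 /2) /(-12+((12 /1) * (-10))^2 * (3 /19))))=163175427 /665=245376.58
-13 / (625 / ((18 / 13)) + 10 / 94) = -10998 / 381965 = -0.03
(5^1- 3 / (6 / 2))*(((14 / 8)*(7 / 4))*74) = 1813 / 2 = 906.50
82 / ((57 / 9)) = 12.95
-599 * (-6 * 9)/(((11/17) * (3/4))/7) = 5132232/11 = 466566.55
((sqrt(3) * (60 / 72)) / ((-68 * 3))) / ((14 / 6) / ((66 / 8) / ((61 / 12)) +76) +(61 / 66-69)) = 260425 * sqrt(3) / 4338052044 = 0.00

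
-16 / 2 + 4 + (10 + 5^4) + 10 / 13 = 8213 / 13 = 631.77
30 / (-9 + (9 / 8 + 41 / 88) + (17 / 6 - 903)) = -99 / 2995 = -0.03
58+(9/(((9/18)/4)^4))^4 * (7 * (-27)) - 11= -349037133895538048977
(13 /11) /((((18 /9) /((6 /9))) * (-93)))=-13 /3069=-0.00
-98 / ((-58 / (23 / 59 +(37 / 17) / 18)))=451829 / 523566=0.86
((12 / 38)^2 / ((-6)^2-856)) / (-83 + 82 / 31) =279 / 184346455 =0.00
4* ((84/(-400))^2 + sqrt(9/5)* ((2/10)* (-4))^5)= 441/2500 - 12288* sqrt(5)/15625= -1.58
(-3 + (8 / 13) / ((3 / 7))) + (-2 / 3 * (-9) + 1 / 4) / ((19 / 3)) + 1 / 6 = -1217 / 2964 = -0.41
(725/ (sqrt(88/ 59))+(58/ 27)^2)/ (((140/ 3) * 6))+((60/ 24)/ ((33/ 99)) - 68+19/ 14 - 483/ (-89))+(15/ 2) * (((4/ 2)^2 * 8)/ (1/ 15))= 145 * sqrt(1298)/ 2464+16106126999/ 4541670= 3548.42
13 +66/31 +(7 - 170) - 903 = -1050.87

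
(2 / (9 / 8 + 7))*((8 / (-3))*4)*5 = -512 / 39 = -13.13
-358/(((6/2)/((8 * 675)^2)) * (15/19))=-4407696000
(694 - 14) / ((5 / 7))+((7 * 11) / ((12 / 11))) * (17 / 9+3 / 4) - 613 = 226913 / 432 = 525.26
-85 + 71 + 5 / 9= -121 / 9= -13.44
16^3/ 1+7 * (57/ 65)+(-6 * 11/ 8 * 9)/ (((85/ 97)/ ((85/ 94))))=98383679/ 24440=4025.52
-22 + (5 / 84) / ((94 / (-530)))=-88181 / 3948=-22.34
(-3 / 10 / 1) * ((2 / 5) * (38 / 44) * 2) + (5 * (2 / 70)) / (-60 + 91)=-12094 / 59675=-0.20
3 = 3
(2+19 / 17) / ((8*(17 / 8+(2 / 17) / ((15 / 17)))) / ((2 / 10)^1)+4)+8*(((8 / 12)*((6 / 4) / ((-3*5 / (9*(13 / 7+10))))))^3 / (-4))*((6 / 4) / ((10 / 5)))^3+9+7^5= 113002837050353 / 6600692000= 17119.85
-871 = -871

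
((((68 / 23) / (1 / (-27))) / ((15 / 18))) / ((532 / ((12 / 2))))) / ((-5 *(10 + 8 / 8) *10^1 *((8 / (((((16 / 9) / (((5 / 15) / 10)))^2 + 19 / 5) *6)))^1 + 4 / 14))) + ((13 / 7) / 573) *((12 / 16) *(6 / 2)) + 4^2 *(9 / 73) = 59833487644654629 / 30116128953333500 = 1.99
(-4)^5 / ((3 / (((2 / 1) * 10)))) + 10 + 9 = -20423 / 3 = -6807.67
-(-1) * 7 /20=7 /20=0.35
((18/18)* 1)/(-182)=-1/182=-0.01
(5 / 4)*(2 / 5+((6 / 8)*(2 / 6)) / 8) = 69 / 128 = 0.54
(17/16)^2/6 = 289/1536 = 0.19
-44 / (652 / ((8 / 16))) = -11 / 326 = -0.03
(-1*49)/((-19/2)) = 98/19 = 5.16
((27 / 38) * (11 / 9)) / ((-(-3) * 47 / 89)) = 979 / 1786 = 0.55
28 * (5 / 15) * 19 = 532 / 3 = 177.33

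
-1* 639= -639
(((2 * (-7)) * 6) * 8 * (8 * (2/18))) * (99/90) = -657.07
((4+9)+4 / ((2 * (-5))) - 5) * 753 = 28614 / 5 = 5722.80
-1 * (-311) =311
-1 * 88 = -88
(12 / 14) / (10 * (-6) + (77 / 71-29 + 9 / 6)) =-852 / 85897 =-0.01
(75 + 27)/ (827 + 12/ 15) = 510/ 4139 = 0.12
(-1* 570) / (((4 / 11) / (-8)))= 12540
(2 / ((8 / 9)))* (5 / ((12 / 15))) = 225 / 16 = 14.06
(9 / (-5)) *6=-10.80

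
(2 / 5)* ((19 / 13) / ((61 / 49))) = 1862 / 3965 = 0.47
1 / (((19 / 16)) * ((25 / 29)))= 464 / 475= 0.98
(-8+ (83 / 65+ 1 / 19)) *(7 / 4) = -11.67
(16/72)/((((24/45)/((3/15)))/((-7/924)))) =-1/1584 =-0.00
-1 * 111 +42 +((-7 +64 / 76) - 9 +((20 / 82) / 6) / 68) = -13373941 / 158916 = -84.16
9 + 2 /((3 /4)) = 35 /3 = 11.67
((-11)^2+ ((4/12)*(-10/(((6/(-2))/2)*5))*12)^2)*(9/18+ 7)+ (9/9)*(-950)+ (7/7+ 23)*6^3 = 32129/6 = 5354.83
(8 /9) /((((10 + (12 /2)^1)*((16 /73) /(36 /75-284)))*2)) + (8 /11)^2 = -3855419 /108900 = -35.40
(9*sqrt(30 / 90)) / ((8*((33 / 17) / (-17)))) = -289*sqrt(3) / 88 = -5.69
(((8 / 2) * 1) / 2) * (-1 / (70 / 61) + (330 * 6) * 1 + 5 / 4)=277253 / 70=3960.76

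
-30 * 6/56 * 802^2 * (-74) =1070934660/7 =152990665.71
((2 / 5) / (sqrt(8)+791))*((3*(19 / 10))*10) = 0.03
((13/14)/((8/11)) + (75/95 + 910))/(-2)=-1940877/4256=-456.03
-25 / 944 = -0.03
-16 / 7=-2.29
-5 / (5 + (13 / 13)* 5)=-0.50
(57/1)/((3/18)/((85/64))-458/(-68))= 29070/3499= 8.31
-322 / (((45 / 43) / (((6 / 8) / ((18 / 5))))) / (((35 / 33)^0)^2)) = -6923 / 108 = -64.10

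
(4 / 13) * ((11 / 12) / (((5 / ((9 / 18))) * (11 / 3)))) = 1 / 130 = 0.01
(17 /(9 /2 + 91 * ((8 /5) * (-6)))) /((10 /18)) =-102 /2897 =-0.04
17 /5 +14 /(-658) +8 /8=1029 /235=4.38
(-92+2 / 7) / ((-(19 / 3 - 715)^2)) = 2889 / 15819566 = 0.00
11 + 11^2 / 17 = 308 / 17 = 18.12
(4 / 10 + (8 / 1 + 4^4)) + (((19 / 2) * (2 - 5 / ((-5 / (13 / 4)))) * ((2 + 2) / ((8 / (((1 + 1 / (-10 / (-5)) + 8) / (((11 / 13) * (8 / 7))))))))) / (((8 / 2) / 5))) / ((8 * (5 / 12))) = 40130081 / 112640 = 356.27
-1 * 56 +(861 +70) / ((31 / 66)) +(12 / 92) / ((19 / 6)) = 26093828 / 13547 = 1926.17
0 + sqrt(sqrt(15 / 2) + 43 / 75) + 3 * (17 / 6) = sqrt(516 + 450 * sqrt(30)) / 30 + 17 / 2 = 10.32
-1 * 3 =-3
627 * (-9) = -5643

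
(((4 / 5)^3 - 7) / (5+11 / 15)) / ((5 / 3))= -7299 / 10750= -0.68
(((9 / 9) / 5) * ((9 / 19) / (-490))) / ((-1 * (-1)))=-9 / 46550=-0.00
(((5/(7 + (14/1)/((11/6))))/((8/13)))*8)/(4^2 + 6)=65/322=0.20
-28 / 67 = -0.42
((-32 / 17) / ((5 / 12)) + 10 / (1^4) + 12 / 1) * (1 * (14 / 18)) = 10402 / 765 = 13.60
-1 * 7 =-7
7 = 7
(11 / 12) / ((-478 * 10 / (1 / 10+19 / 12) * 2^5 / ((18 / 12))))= -1111 / 73420800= -0.00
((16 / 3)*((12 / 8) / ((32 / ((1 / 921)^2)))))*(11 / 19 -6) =-103 / 64466316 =-0.00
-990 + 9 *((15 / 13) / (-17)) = -218925 / 221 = -990.61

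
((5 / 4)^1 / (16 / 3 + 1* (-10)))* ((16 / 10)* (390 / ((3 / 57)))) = -3175.71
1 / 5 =0.20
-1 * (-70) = 70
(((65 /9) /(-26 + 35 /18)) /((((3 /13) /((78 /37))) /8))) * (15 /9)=-1757600 /48063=-36.57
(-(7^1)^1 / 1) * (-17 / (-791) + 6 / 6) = -808 / 113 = -7.15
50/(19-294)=-2/11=-0.18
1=1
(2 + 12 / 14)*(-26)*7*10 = -5200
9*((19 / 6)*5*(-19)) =-5415 / 2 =-2707.50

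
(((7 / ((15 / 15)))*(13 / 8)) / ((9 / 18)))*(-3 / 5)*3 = -819 / 20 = -40.95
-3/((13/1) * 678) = -1/2938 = -0.00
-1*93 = -93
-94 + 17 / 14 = -1299 / 14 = -92.79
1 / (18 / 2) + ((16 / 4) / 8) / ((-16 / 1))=23 / 288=0.08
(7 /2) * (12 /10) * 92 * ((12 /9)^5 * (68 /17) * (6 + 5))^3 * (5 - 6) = -58903861556936704 /23914845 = -2463066833.88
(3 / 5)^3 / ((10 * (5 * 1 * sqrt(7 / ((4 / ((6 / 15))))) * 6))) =9 * sqrt(70) / 87500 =0.00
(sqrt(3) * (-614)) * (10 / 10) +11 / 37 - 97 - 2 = -614 * sqrt(3) - 3652 / 37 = -1162.18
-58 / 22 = -29 / 11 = -2.64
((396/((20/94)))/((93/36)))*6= 670032/155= 4322.79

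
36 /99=0.36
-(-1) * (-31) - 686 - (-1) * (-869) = -1586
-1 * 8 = -8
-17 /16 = -1.06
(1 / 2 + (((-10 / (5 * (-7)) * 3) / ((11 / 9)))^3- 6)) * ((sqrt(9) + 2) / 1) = -23534675 / 913066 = -25.78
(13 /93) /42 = 13 /3906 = 0.00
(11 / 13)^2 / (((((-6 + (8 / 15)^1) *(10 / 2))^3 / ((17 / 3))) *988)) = -18513 / 92063017696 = -0.00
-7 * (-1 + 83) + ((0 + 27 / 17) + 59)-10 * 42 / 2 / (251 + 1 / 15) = -2351657 / 4573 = -514.25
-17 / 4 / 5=-17 / 20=-0.85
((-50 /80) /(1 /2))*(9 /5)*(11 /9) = -11 /4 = -2.75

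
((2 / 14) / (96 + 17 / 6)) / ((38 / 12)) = 36 / 78869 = 0.00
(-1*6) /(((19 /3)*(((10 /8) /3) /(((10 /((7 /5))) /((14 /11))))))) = -11880 /931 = -12.76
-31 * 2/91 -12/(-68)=-781/1547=-0.50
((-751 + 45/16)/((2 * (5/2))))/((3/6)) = -11971/40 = -299.28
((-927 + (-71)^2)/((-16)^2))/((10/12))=6171/320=19.28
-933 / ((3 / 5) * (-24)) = 1555 / 24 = 64.79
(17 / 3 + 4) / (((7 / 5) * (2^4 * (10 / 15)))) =145 / 224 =0.65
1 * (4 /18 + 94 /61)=968 /549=1.76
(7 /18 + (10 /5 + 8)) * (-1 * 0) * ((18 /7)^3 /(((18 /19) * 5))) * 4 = 0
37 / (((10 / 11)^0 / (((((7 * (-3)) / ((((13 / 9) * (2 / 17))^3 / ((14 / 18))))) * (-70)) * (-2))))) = -75756322845 / 4394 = -17240856.36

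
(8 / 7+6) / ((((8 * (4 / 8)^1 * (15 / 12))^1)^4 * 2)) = 1 / 175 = 0.01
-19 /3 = -6.33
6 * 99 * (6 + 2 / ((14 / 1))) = 25542 / 7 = 3648.86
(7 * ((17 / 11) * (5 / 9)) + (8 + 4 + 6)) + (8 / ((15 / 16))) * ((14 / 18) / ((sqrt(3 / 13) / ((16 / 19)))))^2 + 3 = 620557546 / 14474295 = 42.87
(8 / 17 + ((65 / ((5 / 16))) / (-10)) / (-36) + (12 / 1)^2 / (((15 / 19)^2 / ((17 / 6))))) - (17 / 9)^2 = 22448329 / 34425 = 652.09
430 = 430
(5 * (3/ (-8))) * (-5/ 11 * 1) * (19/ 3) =475/ 88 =5.40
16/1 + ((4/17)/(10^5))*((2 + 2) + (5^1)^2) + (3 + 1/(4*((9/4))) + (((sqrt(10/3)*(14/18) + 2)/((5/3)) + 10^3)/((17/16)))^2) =17941504*sqrt(30)/65025 + 173218822385311/195075000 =889471.39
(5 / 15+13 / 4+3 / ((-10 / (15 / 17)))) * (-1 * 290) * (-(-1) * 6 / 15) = -19633 / 51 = -384.96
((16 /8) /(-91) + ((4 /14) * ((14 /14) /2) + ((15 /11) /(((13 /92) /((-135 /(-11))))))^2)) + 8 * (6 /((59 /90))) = 14409223205077 /1021897877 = 14100.45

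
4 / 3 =1.33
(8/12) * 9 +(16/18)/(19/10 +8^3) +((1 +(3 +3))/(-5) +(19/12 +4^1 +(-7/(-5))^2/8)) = 96480169/9250200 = 10.43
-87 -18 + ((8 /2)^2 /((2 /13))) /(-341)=-35909 /341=-105.30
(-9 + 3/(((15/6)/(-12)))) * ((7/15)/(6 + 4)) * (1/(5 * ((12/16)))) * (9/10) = -819/3125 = -0.26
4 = 4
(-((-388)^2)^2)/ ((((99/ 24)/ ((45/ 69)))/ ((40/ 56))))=-4532699187200/ 1771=-2559401009.15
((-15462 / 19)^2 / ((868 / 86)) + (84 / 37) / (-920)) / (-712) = -43742071036383 / 474653283440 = -92.16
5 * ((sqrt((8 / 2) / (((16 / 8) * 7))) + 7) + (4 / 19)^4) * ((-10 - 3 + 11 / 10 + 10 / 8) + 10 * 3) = 387 * sqrt(14) / 28 + 353138661 / 521284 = 729.16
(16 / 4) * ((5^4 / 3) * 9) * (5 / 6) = 6250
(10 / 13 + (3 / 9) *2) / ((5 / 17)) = 952 / 195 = 4.88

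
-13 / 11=-1.18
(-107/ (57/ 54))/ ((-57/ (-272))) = -174624/ 361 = -483.72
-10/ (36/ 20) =-50/ 9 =-5.56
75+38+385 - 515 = -17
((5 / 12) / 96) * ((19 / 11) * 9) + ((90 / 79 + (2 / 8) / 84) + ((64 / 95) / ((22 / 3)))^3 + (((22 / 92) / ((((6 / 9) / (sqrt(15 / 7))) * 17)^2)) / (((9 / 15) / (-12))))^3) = 4219371689662964923321490269 / 3487211942846621763263952000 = 1.21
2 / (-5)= -2 / 5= -0.40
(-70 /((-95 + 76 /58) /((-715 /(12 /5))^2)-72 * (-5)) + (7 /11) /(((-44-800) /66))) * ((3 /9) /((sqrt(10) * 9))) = -24039626261 * sqrt(10) /26578563440040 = -0.00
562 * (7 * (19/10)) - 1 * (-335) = 39048/5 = 7809.60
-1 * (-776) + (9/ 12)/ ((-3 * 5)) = 15519/ 20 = 775.95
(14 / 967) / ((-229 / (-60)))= 840 / 221443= 0.00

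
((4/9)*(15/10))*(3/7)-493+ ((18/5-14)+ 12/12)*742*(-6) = 1447463/35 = 41356.09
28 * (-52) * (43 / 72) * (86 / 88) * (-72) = 61185.09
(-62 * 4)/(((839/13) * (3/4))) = -12896/2517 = -5.12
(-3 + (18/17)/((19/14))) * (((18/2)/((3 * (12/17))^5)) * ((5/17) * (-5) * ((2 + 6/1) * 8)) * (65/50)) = 76323455/1329696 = 57.40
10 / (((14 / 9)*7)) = 45 / 49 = 0.92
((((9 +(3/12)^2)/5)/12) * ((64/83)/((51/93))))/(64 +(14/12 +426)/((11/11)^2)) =1798/4158217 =0.00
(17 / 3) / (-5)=-17 / 15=-1.13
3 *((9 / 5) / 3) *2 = 18 / 5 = 3.60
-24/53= -0.45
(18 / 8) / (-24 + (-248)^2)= 9 / 245920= 0.00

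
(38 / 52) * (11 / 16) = 209 / 416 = 0.50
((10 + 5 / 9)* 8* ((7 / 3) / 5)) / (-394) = -532 / 5319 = -0.10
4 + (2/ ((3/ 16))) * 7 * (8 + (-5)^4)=47268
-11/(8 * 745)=-11/5960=-0.00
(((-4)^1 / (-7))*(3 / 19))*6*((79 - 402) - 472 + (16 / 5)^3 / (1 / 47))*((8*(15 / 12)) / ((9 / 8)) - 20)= -2980384 / 665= -4481.78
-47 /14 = -3.36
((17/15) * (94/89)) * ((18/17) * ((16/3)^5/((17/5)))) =197132288/122553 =1608.55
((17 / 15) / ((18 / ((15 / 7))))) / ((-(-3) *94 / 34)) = 289 / 17766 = 0.02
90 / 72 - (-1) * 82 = 333 / 4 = 83.25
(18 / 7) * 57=1026 / 7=146.57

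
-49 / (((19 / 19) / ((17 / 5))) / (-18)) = 14994 / 5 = 2998.80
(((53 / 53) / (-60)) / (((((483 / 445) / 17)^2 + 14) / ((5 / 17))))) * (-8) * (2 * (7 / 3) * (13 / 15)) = 35010820 / 3091277979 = 0.01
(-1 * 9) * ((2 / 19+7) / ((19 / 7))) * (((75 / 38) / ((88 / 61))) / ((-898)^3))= 38910375 / 874183249689728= 0.00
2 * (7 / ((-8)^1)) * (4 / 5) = -7 / 5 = -1.40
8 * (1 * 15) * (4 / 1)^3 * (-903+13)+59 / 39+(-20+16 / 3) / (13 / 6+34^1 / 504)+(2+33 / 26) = -300161051089 / 43914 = -6835201.78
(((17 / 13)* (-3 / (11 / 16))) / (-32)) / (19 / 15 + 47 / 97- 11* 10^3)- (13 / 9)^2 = -773468525573 / 370712803032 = -2.09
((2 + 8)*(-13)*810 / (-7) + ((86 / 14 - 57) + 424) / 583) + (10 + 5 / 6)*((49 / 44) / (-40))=15043.20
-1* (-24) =24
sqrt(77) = 8.77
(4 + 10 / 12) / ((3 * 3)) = 29 / 54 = 0.54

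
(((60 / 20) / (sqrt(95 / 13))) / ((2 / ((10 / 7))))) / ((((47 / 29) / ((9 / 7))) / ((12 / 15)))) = 3132 * sqrt(1235) / 218785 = 0.50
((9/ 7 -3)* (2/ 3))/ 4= -2/ 7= -0.29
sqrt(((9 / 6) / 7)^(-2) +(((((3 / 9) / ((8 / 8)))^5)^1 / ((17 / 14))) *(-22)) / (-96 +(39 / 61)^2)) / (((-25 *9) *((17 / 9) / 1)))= -2 *sqrt(16125289000201010) / 23129067375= -0.01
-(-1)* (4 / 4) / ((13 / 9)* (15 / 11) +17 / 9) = 99 / 382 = 0.26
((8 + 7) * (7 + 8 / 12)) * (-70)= -8050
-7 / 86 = -0.08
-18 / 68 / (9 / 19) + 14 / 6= 181 / 102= 1.77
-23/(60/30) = -11.50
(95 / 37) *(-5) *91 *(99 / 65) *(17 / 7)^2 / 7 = -2718045 / 1813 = -1499.20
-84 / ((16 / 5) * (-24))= 35 / 32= 1.09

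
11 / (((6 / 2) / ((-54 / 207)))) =-22 / 23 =-0.96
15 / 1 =15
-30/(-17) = 30/17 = 1.76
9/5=1.80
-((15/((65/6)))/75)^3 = -216/34328125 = -0.00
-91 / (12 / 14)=-637 / 6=-106.17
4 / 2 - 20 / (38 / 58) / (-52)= 639 / 247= 2.59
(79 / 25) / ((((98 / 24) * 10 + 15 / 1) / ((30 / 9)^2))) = 632 / 1005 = 0.63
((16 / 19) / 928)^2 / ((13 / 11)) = 11 / 15787252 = 0.00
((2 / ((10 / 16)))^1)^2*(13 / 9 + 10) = 26368 / 225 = 117.19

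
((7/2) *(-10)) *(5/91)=-25/13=-1.92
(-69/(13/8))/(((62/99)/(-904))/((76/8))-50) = 234658512/276319303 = 0.85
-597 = -597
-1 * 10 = -10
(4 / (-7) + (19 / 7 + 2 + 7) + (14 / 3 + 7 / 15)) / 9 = 1709 / 945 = 1.81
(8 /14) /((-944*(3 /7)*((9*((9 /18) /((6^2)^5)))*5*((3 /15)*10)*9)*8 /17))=-448.11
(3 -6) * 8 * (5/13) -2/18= -1093/117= -9.34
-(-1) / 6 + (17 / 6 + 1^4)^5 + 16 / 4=6468743 / 7776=831.89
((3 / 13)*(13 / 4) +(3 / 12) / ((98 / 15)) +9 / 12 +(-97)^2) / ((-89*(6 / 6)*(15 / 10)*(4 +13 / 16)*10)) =-7377862 / 5036955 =-1.46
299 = 299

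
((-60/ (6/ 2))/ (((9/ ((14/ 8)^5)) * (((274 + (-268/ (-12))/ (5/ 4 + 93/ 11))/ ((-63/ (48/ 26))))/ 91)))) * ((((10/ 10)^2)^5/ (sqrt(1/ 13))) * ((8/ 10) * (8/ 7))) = 8489904787 * sqrt(13)/ 22652288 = 1351.33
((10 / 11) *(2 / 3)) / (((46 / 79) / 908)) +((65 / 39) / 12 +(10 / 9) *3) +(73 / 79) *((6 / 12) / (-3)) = 682406921 / 719532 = 948.40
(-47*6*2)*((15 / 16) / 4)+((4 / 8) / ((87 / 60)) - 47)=-82983 / 464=-178.84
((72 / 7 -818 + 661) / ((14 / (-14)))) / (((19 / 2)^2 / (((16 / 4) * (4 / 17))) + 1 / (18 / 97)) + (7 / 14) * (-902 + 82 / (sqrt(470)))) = -4000426597440 / 9535473761707 -6985046016 * sqrt(470) / 66748316331949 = -0.42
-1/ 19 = -0.05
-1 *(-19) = 19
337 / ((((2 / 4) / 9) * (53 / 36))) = 218376 / 53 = 4120.30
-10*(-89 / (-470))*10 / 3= -890 / 141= -6.31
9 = 9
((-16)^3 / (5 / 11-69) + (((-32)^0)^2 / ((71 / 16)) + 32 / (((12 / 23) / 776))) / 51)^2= 57223368415396096 / 58034255409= 986027.44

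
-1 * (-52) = 52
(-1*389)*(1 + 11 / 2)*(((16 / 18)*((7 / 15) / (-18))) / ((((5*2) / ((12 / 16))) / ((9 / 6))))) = 35399 / 5400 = 6.56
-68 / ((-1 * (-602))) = -34 / 301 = -0.11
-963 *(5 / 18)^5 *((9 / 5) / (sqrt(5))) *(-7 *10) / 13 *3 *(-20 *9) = -2340625 *sqrt(5) / 1404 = -3727.78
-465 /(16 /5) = -145.31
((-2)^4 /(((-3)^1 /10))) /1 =-160 /3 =-53.33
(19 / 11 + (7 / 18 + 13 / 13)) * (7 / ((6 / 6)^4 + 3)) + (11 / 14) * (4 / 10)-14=-228203 / 27720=-8.23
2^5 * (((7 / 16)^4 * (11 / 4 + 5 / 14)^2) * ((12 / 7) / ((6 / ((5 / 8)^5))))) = 165571875 / 536870912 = 0.31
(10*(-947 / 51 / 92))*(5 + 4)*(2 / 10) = -2841 / 782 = -3.63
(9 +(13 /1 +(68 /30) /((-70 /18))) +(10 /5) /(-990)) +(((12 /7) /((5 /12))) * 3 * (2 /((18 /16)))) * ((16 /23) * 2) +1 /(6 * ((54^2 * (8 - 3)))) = 40237914239 /774635400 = 51.94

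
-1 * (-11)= 11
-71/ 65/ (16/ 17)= -1207/ 1040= -1.16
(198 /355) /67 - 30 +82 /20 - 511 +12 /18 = -76524671 /142710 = -536.23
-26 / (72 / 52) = -169 / 9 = -18.78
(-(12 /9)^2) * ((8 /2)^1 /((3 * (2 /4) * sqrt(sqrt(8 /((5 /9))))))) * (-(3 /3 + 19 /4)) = 368 * 10^(1 /4) * sqrt(3) /81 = 13.99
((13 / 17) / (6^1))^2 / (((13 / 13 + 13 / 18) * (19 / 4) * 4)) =169 / 340442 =0.00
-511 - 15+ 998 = 472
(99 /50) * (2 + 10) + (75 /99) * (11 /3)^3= 123739 /2025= 61.11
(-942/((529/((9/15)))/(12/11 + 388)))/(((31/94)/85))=-19328257440/180389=-107147.65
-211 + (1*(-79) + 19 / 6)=-286.83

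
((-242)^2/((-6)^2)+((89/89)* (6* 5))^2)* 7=159187/9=17687.44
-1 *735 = -735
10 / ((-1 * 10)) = -1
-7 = -7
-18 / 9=-2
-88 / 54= -1.63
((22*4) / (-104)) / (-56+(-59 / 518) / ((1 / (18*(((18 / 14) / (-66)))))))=438746 / 29016299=0.02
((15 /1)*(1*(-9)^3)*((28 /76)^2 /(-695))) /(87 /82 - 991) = -8787366 /4073280325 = -0.00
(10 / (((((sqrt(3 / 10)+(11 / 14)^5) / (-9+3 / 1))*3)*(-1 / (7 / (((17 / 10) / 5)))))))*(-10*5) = -24302.31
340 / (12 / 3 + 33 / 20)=6800 / 113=60.18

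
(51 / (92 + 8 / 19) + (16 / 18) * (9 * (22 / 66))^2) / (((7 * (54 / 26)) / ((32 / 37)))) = 0.51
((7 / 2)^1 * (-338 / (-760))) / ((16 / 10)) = 1183 / 1216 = 0.97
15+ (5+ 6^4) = 1316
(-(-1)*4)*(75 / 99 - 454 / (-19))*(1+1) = 123656 / 627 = 197.22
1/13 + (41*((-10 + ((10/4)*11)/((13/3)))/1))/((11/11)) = -3893/26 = -149.73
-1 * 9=-9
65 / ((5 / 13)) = 169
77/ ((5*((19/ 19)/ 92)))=7084/ 5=1416.80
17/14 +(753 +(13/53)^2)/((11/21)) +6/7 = 622807795/432586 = 1439.73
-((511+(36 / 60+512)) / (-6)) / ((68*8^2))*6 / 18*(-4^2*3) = -853 / 1360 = -0.63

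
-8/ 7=-1.14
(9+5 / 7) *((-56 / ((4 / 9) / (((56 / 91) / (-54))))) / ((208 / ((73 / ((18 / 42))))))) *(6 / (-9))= -34748 / 4563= -7.62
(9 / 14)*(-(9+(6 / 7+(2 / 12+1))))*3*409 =-1704303 / 196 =-8695.42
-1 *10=-10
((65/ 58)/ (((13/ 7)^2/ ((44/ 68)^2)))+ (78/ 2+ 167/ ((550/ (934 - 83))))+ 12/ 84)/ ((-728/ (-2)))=15608099779/ 19085841775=0.82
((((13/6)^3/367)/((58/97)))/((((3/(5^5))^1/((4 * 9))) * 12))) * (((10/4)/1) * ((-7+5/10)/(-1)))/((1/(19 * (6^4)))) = 2467402640625/42572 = 57958344.47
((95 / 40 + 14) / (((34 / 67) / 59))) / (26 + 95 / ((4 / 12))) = 517843 / 84592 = 6.12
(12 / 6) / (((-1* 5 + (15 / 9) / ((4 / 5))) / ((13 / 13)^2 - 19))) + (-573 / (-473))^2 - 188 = -1363994377 / 7830515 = -174.19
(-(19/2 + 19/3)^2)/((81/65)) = -586625/2916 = -201.17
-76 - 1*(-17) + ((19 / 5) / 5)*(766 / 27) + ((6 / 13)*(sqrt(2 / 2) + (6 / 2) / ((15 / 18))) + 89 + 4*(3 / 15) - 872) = -7173698 / 8775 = -817.52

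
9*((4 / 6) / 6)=1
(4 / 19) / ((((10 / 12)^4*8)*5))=648 / 59375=0.01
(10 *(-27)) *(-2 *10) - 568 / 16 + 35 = 10799 / 2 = 5399.50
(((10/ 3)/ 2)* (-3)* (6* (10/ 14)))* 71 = -10650/ 7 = -1521.43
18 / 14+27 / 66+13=2263 / 154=14.69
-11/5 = -2.20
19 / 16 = 1.19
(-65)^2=4225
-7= -7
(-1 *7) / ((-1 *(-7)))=-1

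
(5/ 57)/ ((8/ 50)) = 125/ 228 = 0.55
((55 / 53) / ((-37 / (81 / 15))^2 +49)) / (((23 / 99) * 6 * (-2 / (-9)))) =0.03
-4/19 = -0.21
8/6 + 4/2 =10/3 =3.33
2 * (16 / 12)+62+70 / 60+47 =677 / 6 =112.83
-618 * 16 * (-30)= 296640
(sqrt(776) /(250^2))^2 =97 /488281250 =0.00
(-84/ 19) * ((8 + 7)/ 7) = -180/ 19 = -9.47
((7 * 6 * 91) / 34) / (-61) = -1911 / 1037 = -1.84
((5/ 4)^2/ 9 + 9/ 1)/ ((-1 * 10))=-1321/ 1440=-0.92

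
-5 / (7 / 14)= -10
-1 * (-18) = 18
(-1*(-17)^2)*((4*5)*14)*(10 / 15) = -161840 / 3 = -53946.67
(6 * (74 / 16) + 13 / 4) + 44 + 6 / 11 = 75.55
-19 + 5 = -14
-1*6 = -6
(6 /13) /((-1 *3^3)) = -2 /117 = -0.02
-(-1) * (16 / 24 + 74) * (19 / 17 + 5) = 23296 / 51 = 456.78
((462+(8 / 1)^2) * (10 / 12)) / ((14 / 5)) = 156.55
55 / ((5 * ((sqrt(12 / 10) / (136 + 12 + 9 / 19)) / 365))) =11326315 * sqrt(30) / 114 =544182.30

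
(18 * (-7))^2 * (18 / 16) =35721 / 2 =17860.50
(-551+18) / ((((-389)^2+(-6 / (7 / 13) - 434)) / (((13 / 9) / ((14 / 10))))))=-34645 / 9505179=-0.00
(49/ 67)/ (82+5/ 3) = 147/ 16817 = 0.01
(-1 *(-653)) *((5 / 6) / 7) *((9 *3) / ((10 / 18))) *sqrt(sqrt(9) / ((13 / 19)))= 52893 *sqrt(741) / 182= 7911.08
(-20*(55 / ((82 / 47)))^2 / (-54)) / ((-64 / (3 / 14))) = -33411125 / 27111168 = -1.23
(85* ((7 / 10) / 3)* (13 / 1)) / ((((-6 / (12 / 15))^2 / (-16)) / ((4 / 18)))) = -99008 / 6075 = -16.30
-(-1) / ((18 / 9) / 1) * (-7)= -7 / 2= -3.50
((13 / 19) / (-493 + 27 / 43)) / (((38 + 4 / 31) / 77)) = -1334333 / 475480776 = -0.00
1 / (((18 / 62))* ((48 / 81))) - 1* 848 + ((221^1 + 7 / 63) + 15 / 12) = -89255 / 144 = -619.83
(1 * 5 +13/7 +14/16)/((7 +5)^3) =433/96768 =0.00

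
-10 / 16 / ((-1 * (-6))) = -5 / 48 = -0.10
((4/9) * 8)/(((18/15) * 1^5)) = 80/27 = 2.96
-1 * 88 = -88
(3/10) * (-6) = -9/5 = -1.80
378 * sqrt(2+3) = 378 * sqrt(5) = 845.23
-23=-23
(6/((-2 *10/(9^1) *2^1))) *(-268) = 1809/5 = 361.80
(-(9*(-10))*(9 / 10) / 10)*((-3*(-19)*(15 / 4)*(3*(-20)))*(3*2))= -623295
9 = 9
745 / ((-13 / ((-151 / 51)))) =112495 / 663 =169.68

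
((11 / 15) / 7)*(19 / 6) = 209 / 630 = 0.33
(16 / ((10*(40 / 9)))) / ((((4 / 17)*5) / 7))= 1071 / 500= 2.14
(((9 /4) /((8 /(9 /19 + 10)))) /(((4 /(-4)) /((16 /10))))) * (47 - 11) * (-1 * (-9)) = -145071 /95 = -1527.06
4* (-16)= -64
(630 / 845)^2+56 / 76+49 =27291789 / 542659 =50.29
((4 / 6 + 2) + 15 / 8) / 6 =109 / 144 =0.76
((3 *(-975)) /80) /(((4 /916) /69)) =-9243585 /16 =-577724.06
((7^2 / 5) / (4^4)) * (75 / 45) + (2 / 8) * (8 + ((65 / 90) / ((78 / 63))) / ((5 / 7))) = 2903 / 1280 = 2.27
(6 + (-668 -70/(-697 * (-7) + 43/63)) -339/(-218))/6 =-553279634/5026317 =-110.08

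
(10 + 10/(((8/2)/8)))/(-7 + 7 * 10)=10/21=0.48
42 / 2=21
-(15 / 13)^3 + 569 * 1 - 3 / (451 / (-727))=567061475 / 990847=572.30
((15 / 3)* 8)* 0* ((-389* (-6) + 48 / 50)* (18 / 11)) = 0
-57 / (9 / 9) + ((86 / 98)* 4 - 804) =-857.49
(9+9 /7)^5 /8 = 241864704 /16807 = 14390.71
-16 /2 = -8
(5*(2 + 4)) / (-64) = -15 / 32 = -0.47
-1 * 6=-6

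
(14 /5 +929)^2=21706281 /25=868251.24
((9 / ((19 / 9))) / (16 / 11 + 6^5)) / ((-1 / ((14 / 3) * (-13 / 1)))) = 27027 / 812744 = 0.03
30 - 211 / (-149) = 4681 / 149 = 31.42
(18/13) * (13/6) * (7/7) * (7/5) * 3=63/5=12.60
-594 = -594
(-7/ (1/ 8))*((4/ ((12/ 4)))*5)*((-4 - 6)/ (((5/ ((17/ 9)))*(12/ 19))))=2233.09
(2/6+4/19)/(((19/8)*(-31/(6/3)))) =-16/1083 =-0.01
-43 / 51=-0.84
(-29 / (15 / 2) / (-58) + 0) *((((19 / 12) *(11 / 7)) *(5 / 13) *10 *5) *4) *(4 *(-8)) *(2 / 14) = -58.33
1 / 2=0.50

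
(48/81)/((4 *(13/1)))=4/351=0.01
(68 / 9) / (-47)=-68 / 423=-0.16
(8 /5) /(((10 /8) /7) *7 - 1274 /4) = -32 /6345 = -0.01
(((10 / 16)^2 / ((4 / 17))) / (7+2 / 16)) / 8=425 / 14592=0.03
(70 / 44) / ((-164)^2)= 35 / 591712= 0.00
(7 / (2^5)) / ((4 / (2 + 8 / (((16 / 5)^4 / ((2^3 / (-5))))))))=13461 / 131072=0.10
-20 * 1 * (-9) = 180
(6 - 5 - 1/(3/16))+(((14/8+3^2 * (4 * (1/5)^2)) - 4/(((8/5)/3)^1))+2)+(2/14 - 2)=-17851/2100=-8.50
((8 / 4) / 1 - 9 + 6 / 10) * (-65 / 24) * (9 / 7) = 22.29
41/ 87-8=-655/ 87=-7.53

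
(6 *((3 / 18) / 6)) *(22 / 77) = 1 / 21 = 0.05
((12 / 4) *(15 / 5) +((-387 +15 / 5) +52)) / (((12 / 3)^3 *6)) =-323 / 384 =-0.84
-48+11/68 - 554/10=-35101/340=-103.24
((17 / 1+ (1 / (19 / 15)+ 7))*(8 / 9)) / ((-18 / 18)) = -1256 / 57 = -22.04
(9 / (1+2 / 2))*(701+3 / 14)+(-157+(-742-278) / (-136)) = 84167 / 28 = 3005.96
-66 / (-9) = 22 / 3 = 7.33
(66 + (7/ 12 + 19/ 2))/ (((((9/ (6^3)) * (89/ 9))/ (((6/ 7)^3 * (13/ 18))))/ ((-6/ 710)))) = -7691112/ 10837085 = -0.71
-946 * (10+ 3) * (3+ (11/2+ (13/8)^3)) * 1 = -40269801/256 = -157303.91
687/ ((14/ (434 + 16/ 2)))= 151827/ 7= 21689.57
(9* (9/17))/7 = 81/119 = 0.68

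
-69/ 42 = -23/ 14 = -1.64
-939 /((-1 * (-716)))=-939 /716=-1.31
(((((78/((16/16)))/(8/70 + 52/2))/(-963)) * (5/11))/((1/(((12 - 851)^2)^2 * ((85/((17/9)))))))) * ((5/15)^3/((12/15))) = -28181834034956875/19364004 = -1455372248.17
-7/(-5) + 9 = 52/5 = 10.40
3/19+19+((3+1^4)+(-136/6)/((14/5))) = 6010/399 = 15.06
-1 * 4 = -4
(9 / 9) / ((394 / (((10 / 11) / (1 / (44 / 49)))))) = 20 / 9653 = 0.00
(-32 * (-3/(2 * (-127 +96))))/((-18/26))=208/93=2.24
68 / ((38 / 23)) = 782 / 19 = 41.16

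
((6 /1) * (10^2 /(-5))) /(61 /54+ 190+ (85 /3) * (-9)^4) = -6480 /10048651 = -0.00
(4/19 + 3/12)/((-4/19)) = -35/16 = -2.19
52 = 52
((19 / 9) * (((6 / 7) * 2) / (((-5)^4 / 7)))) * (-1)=-76 / 1875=-0.04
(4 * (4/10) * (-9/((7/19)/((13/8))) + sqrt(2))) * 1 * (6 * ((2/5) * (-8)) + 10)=102258/175 - 368 * sqrt(2)/25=563.51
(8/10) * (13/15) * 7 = 364/75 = 4.85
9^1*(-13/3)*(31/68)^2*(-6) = 112437/2312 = 48.63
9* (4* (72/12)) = 216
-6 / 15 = -2 / 5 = -0.40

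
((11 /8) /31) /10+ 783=1941851 /2480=783.00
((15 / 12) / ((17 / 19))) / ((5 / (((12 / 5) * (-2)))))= -114 / 85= -1.34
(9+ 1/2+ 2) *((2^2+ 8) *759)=104742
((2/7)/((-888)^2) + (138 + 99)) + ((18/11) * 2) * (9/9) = 7294426283/30358944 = 240.27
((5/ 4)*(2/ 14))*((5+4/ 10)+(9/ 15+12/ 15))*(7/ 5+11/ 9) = 1003/ 315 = 3.18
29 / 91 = 0.32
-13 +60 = 47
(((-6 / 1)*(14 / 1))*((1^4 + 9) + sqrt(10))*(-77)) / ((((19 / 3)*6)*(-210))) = -154 / 19 - 77*sqrt(10) / 95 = -10.67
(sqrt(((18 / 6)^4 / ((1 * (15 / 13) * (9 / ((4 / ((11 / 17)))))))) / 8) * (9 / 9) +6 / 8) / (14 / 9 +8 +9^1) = 27 / 668 +9 * sqrt(72930) / 18370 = 0.17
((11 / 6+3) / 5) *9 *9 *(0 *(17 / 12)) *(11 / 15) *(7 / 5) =0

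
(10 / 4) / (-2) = -5 / 4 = -1.25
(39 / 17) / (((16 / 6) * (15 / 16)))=78 / 85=0.92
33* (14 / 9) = 154 / 3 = 51.33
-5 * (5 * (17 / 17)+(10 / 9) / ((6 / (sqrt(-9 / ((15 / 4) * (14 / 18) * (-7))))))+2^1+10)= -85 - 10 * sqrt(15) / 63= -85.61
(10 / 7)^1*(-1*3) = -30 / 7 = -4.29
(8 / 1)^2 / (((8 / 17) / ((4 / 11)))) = 544 / 11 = 49.45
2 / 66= 1 / 33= 0.03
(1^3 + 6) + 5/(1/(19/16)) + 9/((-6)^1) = 183/16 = 11.44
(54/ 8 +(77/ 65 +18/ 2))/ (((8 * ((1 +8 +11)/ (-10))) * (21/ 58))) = -18241/ 6240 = -2.92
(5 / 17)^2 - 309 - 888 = -345908 / 289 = -1196.91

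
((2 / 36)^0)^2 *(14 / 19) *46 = 644 / 19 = 33.89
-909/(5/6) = -5454/5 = -1090.80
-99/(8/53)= -5247/8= -655.88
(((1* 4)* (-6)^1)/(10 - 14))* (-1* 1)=-6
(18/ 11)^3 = 5832/ 1331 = 4.38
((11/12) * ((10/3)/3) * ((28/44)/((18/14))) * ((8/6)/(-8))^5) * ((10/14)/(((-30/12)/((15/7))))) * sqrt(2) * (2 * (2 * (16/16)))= 25 * sqrt(2)/157464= 0.00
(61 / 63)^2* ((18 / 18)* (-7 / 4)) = -1.64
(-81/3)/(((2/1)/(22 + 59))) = -2187/2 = -1093.50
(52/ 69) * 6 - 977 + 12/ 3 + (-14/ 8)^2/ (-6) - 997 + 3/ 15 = -1965.79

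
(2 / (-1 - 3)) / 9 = -1 / 18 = -0.06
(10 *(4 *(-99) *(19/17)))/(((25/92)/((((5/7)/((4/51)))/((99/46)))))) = -482448/7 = -68921.14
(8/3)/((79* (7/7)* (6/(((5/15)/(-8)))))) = -0.00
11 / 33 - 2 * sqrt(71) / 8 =1 / 3 - sqrt(71) / 4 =-1.77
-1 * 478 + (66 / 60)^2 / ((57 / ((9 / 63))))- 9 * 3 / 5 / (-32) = -152522767 / 319200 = -477.83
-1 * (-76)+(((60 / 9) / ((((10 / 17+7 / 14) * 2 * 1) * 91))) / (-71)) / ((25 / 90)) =18167924 / 239057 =76.00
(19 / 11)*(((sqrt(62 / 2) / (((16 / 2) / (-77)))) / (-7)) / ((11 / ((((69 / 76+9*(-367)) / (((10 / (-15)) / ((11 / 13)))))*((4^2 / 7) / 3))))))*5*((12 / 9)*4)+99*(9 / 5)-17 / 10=353 / 2+1673060*sqrt(31) / 91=102541.38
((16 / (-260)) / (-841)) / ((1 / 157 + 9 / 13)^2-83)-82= -82.00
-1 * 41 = -41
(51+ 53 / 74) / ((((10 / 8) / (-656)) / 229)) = -6215213.49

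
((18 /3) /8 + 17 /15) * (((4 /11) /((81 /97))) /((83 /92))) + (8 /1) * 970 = 8609137612 /1109295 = 7760.91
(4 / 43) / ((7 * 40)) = 1 / 3010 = 0.00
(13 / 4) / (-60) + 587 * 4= 563507 / 240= 2347.95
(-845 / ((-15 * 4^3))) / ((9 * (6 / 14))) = 1183 / 5184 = 0.23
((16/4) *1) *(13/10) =5.20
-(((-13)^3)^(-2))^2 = -1/ 23298085122481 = -0.00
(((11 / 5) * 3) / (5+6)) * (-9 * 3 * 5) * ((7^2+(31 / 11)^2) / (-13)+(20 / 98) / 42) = 14708655 / 41503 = 354.40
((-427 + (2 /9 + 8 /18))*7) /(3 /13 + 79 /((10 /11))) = -34.25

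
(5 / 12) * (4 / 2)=5 / 6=0.83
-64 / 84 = -16 / 21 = -0.76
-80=-80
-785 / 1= -785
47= 47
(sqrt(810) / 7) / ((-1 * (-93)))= 3 * sqrt(10) / 217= 0.04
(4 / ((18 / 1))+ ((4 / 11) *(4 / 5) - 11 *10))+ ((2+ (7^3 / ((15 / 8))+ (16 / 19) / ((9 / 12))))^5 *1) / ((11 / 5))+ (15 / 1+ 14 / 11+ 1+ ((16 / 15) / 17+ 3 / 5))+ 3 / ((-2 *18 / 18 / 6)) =7126778454278914532335892 / 70322759161875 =101343840020.18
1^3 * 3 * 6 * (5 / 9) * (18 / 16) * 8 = 90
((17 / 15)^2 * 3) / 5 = 289 / 375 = 0.77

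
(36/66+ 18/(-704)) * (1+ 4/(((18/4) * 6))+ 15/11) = 22753/17424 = 1.31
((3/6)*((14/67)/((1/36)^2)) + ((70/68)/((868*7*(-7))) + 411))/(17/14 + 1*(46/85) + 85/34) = 37814166605/294501984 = 128.40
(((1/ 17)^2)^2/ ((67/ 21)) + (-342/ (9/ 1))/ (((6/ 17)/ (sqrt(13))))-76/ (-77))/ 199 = 425290549/ 85746082961-323 * sqrt(13)/ 597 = -1.95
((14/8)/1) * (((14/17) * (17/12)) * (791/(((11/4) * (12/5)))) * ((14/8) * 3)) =1356565/1056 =1284.63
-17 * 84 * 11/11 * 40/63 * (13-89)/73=206720/219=943.93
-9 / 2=-4.50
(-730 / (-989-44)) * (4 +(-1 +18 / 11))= 37230 / 11363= 3.28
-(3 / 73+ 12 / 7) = -897 / 511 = -1.76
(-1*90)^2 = 8100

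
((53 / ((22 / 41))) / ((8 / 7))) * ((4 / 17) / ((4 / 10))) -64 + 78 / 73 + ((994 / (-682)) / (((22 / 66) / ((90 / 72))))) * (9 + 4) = -83.14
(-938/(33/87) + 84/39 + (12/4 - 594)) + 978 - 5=-298692/143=-2088.76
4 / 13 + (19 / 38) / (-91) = 55 / 182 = 0.30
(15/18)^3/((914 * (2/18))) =125/21936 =0.01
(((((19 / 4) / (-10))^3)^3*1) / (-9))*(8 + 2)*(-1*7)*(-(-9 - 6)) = -2258813884453 / 15728640000000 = -0.14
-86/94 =-43/47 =-0.91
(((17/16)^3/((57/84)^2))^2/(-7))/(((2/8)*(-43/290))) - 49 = -22.85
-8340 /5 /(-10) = 834 /5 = 166.80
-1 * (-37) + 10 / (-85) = 627 / 17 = 36.88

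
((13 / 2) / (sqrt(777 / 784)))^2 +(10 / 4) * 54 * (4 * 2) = 124612 / 111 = 1122.63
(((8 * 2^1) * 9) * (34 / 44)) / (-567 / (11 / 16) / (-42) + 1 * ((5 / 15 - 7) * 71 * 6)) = -153 / 3878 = -0.04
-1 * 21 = -21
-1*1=-1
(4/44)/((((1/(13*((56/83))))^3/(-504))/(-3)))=583372468224/6289657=92751.08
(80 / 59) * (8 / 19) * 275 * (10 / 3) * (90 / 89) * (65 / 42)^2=18590000000 / 14666043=1267.55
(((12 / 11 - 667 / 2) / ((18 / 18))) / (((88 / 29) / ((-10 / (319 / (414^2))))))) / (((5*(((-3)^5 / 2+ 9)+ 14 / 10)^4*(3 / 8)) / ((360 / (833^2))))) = 0.00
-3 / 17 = -0.18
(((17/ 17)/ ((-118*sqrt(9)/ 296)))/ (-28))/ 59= 37/ 73101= 0.00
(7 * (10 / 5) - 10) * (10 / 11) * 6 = 240 / 11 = 21.82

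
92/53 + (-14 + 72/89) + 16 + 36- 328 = -1355926/4717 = -287.46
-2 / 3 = -0.67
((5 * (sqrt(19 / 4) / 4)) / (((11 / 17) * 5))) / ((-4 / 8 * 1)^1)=-17 * sqrt(19) / 44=-1.68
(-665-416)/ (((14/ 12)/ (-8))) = 51888/ 7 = 7412.57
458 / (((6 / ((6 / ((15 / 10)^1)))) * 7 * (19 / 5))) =4580 / 399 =11.48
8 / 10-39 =-38.20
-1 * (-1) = 1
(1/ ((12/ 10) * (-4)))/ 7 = -5/ 168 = -0.03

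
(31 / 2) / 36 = 31 / 72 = 0.43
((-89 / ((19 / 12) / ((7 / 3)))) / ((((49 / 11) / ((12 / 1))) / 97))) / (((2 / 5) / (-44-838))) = 75570555.79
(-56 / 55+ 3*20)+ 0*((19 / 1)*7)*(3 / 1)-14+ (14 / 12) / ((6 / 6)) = 15229 / 330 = 46.15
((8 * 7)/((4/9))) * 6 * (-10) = -7560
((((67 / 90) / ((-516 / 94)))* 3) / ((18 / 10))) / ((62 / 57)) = -59831 / 287928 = -0.21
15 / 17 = 0.88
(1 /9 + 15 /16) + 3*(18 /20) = 2699 /720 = 3.75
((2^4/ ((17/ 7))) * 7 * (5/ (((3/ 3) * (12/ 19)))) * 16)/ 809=297920/ 41259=7.22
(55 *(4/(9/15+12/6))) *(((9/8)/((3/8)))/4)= 825/13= 63.46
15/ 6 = 5/ 2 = 2.50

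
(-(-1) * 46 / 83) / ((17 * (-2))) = -23 / 1411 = -0.02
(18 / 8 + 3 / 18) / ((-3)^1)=-29 / 36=-0.81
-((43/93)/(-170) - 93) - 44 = 774733/15810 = 49.00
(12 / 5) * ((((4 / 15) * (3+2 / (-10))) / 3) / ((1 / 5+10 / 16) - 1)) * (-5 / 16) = 16 / 15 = 1.07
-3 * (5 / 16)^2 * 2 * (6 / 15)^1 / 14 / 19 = -15 / 17024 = -0.00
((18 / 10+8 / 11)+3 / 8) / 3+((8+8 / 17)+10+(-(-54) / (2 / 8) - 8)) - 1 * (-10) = 5328109 / 22440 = 237.44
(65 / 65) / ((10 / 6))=3 / 5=0.60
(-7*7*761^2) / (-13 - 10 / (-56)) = 794554012 / 359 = 2213242.37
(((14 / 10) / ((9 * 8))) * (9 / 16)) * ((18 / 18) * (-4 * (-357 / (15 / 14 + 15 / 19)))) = 110789 / 13200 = 8.39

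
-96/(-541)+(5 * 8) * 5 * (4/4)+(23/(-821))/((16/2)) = 711275685/3553288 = 200.17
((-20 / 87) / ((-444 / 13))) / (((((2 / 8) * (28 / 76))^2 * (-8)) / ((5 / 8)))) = -0.06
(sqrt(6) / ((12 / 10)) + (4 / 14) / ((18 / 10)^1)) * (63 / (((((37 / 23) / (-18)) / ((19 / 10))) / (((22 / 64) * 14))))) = -6359661 * sqrt(6) / 1184-302841 / 296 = -14180.14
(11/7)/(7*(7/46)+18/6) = 46/119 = 0.39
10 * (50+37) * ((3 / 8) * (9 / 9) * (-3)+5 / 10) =-2175 / 4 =-543.75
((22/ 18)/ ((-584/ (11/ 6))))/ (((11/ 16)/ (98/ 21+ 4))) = -0.05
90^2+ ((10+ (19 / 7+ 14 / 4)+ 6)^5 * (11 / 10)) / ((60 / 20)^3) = 33179511336061 / 145212480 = 228489.39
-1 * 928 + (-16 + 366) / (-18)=-8527 / 9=-947.44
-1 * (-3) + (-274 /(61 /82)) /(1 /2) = -44753 /61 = -733.66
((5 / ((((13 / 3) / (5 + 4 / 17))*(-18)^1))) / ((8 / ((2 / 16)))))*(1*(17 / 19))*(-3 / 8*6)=1335 / 126464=0.01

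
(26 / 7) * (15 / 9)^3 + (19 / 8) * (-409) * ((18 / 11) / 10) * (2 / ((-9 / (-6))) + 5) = -82286983 / 83160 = -989.50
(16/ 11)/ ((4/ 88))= 32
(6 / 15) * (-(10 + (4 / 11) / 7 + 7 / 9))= -4.33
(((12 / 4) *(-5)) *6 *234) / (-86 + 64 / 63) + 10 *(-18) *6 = -2227770 / 2677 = -832.19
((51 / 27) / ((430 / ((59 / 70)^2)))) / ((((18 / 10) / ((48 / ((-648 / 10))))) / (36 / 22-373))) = 1124363 / 2357586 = 0.48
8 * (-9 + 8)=-8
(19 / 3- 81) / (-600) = 0.12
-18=-18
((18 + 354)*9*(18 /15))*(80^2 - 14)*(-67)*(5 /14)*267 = -1147418062776 /7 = -163916866110.86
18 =18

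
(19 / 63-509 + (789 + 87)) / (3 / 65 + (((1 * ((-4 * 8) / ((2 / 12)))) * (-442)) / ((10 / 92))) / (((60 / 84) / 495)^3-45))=-2815781439095300 / 133006784108460507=-0.02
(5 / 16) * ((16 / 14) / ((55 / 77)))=1 / 2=0.50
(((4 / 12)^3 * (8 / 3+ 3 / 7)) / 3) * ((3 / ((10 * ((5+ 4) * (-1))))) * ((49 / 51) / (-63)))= 13 / 669222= 0.00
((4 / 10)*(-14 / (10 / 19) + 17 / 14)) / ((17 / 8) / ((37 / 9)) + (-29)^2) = -525992 / 43590575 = -0.01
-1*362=-362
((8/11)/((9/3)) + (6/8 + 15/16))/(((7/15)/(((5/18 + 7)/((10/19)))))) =2536291/44352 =57.19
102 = 102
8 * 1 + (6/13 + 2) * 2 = 168/13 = 12.92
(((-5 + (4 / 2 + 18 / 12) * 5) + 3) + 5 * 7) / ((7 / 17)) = 1717 / 14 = 122.64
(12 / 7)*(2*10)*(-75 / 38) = -9000 / 133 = -67.67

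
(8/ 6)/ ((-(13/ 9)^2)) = -108/ 169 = -0.64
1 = 1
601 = 601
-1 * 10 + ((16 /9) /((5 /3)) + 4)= -74 /15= -4.93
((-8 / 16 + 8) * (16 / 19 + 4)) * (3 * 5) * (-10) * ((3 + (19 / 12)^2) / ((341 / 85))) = -193789375 / 25916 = -7477.60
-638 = -638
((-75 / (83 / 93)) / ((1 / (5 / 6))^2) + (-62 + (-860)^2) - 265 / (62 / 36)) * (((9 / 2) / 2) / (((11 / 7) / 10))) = 2396879361765 / 226424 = 10585800.81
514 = 514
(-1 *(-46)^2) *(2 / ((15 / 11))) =-46552 / 15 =-3103.47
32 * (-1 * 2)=-64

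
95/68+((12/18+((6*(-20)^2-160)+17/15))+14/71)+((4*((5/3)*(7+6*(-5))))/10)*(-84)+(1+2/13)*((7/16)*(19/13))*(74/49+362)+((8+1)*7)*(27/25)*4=290698763413/71394050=4071.75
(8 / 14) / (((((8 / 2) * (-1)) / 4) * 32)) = -0.02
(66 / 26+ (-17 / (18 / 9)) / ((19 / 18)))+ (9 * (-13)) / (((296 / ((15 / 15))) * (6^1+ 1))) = -2850963 / 511784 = -5.57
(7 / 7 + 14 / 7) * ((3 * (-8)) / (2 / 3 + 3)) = -216 / 11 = -19.64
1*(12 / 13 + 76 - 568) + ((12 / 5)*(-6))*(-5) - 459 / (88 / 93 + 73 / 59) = -98013417 / 155753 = -629.29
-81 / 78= -27 / 26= -1.04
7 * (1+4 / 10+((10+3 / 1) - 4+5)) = 107.80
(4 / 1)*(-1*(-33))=132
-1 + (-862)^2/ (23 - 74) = -743095/ 51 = -14570.49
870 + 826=1696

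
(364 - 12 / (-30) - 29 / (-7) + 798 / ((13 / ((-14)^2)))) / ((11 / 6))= 33851802 / 5005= 6763.60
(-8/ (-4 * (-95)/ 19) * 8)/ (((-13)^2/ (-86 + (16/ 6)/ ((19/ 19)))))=800/ 507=1.58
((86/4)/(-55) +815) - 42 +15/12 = 170249/220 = 773.86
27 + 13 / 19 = 526 / 19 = 27.68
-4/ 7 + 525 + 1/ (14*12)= 88105/ 168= 524.43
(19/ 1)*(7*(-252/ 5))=-33516/ 5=-6703.20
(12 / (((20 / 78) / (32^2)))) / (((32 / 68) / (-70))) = -7128576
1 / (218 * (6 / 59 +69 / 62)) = 1829 / 484287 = 0.00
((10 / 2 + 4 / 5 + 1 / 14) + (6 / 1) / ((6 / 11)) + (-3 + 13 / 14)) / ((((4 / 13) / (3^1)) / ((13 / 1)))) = 1875.90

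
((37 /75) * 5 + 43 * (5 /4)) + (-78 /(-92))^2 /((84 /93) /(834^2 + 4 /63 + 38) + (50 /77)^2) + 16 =3984249271385802251 /53898463278507720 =73.92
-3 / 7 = -0.43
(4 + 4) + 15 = 23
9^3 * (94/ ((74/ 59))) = 2021517/ 37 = 54635.59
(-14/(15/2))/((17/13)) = -364/255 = -1.43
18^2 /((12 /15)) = 405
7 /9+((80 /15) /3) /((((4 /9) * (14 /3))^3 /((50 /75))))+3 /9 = 61441 /49392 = 1.24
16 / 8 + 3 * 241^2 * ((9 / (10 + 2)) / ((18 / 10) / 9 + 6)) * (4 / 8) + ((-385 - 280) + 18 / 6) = 2449965 / 248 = 9878.89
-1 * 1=-1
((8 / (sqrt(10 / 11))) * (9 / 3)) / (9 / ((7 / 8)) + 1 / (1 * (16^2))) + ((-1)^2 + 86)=89.45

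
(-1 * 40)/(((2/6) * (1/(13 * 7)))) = -10920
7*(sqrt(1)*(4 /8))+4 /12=23 /6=3.83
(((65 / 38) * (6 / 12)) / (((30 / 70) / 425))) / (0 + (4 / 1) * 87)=193375 / 79344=2.44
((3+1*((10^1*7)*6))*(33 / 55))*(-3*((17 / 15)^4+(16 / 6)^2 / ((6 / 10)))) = -32125487 / 3125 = -10280.16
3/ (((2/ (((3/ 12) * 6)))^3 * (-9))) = -9/ 64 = -0.14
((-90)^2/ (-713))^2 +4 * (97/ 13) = 1050177172/ 6608797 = 158.91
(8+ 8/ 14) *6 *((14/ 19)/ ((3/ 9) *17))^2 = 90720/ 104329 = 0.87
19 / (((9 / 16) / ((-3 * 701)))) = -213104 / 3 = -71034.67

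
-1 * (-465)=465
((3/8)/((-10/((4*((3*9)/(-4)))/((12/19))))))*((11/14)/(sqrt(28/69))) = 5643*sqrt(483)/62720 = 1.98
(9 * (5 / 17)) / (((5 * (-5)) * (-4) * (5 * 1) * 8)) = 9 / 13600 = 0.00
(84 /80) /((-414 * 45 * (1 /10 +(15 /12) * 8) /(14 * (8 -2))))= -0.00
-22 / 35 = -0.63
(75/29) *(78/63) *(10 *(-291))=-1891500/203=-9317.73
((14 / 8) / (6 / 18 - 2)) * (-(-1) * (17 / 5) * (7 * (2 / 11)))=-4.54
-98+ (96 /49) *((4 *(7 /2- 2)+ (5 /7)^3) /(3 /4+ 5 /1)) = -37044706 /386561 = -95.83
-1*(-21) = 21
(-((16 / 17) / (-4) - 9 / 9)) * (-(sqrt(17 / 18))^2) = -7 / 6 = -1.17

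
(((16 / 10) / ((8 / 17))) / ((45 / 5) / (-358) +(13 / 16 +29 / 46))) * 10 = 2239648 / 93393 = 23.98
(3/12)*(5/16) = 5/64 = 0.08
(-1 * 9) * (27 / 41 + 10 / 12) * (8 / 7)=-4404 / 287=-15.34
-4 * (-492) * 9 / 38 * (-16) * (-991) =140420736 / 19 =7390565.05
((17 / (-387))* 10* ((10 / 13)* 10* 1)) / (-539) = 17000 / 2711709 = 0.01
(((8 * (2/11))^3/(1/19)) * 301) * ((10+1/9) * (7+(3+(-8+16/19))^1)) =673161216/1331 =505755.98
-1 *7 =-7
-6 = -6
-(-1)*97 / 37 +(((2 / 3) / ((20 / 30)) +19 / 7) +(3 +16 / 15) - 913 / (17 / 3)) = -9953977 / 66045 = -150.72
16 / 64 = 1 / 4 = 0.25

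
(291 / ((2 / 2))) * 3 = 873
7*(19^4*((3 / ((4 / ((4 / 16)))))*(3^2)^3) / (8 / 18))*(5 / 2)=89778788505 / 128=701396785.20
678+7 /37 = 678.19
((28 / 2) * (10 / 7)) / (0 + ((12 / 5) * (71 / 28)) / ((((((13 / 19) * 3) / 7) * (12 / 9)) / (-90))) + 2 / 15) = -7800 / 546293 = -0.01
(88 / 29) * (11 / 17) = 968 / 493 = 1.96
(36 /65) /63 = 4 /455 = 0.01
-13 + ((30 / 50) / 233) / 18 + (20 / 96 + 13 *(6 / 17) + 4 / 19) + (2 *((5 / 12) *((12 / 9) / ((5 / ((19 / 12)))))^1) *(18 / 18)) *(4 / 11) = -7.86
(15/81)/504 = 5/13608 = 0.00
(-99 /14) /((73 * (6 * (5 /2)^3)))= -0.00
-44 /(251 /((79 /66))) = -158 /753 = -0.21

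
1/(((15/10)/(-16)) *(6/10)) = -17.78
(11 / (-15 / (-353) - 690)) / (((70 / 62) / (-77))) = 1324103 / 1217775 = 1.09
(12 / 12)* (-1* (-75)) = 75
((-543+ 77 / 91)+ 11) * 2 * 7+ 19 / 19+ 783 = -86478 / 13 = -6652.15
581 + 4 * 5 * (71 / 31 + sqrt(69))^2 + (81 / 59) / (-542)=2840 * sqrt(69) / 31 + 63487156657 / 30730858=2826.90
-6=-6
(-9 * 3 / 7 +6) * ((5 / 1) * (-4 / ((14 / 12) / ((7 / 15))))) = -120 / 7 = -17.14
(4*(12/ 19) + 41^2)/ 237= 31987/ 4503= 7.10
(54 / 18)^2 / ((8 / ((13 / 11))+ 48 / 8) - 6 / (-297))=11583 / 16460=0.70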